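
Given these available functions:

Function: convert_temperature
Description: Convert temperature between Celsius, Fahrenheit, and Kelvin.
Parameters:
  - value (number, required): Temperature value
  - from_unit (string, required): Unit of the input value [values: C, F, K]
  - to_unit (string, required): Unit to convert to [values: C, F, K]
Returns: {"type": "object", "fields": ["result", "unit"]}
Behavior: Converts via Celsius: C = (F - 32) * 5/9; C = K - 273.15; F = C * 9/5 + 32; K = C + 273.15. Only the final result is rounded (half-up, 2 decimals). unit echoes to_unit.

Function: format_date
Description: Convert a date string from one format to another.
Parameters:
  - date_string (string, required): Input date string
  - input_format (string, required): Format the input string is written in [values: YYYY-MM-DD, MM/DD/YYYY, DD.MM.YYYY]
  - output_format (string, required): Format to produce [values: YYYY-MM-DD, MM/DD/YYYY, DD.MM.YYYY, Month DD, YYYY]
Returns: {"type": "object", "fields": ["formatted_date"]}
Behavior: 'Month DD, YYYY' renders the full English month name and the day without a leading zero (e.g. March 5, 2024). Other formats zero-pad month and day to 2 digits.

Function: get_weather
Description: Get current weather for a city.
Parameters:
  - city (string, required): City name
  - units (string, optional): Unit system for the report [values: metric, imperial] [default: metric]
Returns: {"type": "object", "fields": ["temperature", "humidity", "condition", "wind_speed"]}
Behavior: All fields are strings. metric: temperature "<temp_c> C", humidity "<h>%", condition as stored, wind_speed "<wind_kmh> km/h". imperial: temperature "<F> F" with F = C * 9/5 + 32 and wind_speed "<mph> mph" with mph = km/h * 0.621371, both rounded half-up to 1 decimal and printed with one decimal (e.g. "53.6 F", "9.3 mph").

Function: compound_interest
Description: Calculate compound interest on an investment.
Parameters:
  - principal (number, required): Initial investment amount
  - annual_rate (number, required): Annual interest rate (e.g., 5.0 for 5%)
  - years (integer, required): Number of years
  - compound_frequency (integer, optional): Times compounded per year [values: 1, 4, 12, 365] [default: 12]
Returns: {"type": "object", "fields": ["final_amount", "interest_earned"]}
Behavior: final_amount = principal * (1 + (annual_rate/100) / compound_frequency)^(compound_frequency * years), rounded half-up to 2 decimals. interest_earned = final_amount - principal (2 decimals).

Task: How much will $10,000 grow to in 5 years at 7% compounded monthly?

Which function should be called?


The task needs a function whose description is: Calculate compound interest on an investment.
compound_interest


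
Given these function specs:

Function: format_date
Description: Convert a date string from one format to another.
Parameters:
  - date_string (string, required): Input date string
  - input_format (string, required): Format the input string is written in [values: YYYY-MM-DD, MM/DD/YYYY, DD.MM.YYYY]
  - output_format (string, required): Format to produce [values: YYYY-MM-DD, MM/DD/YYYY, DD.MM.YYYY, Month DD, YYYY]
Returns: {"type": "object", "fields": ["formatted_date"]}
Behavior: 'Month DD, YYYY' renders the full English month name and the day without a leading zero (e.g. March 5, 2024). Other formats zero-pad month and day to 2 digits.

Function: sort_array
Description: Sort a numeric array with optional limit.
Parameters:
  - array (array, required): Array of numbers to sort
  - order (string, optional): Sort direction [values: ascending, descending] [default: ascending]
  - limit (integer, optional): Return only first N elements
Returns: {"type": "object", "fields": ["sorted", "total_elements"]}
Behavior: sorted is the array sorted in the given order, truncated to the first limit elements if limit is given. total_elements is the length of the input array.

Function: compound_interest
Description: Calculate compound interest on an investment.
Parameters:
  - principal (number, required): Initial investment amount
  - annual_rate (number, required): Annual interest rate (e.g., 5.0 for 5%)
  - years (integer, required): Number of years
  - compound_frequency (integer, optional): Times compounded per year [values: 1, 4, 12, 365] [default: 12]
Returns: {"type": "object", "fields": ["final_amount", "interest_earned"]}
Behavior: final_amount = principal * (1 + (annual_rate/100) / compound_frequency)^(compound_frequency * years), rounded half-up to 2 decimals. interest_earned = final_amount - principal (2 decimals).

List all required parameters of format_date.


Parameters of format_date and their required/optional flag:
  date_string: required
  input_format: required
  output_format: required
date_string, input_format, output_format


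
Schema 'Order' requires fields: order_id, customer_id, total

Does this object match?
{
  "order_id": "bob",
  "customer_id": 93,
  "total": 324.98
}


Checking required fields... All present.
Valid - all required fields present


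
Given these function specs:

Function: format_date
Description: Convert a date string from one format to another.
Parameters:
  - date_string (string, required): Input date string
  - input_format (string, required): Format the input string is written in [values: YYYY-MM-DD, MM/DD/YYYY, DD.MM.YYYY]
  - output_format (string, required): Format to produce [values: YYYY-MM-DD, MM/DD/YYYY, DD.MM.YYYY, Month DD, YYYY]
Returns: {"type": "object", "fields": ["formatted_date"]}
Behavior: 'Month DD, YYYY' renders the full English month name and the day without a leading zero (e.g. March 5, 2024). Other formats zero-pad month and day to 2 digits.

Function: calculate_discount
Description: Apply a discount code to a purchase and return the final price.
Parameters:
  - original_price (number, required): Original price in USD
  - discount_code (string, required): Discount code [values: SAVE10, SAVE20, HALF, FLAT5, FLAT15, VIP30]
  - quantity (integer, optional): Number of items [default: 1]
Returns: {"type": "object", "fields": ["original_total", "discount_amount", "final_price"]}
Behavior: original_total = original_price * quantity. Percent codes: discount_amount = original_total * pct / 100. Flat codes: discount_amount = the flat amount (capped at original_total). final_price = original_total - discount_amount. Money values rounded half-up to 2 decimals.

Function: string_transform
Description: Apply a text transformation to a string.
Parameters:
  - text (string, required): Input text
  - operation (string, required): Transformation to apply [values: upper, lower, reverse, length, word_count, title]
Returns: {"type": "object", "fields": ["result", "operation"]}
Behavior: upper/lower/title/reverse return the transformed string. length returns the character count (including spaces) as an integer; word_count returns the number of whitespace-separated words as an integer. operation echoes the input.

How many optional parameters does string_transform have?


Parameters of string_transform: text (required), operation (required)
Optional count:
0


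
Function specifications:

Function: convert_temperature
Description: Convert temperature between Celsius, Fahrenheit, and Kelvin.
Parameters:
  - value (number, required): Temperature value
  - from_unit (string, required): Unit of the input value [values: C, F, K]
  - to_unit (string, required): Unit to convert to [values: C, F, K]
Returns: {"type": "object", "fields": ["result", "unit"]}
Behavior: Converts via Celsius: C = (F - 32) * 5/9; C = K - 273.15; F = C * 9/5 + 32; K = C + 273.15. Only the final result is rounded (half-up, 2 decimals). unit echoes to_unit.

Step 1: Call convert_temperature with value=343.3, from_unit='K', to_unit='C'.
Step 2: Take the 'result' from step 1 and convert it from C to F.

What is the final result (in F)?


Step 1: convert_temperature(value=343.3, from_unit=K, to_unit=C)
  To C: 343.3 - 273.15 = 70.15
  Target is C: 70.15
  Round to 2 decimals: 70.15
  -> result = 70.15 C
Step 2: convert_temperature(value=70.15, from_unit=C, to_unit=F)
  Input already in C: 70.15
  To F: 70.15 * 9/5 + 32 = 158.27
  Round to 2 decimals: 158.27
  -> result = 158.27 F
158.27 F


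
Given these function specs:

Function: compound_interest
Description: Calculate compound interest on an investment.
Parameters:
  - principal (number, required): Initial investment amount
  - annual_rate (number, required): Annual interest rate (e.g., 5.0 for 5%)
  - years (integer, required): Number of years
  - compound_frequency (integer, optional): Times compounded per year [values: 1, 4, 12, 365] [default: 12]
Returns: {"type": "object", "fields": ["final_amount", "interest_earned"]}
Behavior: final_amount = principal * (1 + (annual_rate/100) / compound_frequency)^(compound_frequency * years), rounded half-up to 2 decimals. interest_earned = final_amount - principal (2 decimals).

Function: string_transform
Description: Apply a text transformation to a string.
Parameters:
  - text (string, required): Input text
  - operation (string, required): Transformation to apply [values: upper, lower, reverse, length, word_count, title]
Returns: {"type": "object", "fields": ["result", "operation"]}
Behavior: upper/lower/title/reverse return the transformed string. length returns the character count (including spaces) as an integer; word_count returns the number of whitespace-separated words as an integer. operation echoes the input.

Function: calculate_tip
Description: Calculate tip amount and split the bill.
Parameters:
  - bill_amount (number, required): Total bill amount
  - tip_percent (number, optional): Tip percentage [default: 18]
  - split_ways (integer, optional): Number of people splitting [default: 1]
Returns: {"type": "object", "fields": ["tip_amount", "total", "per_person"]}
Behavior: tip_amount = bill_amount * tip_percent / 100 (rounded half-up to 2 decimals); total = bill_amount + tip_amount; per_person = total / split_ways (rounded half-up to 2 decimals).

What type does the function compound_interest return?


The compound_interest spec declares Returns: {"type": "object", "fields": ["final_amount", "interest_earned"]}
Type:
object


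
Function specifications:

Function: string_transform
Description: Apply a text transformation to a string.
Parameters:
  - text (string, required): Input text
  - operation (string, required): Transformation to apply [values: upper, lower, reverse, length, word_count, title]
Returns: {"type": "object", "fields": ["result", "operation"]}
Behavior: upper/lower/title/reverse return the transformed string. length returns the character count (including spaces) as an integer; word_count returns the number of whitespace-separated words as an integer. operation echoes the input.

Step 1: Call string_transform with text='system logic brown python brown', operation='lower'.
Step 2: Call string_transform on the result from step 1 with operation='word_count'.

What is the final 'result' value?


Step 1: string_transform(text='system logic brown python brown', operation='lower')
  -> result = 'system logic brown python brown'
Step 2: string_transform(text='system logic brown python brown', operation='word_count')
  words: system, logic, brown, python, brown -> 5
  -> result = 5
5


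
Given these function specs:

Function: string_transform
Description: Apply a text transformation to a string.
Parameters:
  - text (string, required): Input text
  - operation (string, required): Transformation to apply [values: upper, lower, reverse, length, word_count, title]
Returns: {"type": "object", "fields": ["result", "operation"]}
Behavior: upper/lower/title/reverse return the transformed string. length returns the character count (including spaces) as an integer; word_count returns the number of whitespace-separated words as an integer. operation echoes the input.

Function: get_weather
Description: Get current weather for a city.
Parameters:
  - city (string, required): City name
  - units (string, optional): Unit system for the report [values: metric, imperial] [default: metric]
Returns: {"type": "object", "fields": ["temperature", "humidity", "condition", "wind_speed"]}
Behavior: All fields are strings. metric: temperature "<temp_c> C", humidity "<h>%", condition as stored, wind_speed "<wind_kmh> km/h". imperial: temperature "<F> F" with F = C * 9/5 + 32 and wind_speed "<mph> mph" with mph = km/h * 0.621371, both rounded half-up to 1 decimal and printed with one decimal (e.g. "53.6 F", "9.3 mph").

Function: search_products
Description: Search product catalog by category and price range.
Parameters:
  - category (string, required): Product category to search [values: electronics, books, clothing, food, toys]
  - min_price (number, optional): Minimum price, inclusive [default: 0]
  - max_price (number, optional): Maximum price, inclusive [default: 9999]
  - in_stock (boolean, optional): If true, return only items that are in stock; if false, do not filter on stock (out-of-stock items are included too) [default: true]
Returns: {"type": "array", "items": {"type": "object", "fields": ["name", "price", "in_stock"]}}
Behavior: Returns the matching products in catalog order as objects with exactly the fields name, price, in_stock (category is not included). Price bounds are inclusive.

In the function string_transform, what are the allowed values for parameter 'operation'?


The string_transform spec declares:
  - operation (string, required): Transformation to apply [values: upper, lower, reverse, length, word_count, title]
Allowed values:
upper, lower, reverse, length, word_count, title


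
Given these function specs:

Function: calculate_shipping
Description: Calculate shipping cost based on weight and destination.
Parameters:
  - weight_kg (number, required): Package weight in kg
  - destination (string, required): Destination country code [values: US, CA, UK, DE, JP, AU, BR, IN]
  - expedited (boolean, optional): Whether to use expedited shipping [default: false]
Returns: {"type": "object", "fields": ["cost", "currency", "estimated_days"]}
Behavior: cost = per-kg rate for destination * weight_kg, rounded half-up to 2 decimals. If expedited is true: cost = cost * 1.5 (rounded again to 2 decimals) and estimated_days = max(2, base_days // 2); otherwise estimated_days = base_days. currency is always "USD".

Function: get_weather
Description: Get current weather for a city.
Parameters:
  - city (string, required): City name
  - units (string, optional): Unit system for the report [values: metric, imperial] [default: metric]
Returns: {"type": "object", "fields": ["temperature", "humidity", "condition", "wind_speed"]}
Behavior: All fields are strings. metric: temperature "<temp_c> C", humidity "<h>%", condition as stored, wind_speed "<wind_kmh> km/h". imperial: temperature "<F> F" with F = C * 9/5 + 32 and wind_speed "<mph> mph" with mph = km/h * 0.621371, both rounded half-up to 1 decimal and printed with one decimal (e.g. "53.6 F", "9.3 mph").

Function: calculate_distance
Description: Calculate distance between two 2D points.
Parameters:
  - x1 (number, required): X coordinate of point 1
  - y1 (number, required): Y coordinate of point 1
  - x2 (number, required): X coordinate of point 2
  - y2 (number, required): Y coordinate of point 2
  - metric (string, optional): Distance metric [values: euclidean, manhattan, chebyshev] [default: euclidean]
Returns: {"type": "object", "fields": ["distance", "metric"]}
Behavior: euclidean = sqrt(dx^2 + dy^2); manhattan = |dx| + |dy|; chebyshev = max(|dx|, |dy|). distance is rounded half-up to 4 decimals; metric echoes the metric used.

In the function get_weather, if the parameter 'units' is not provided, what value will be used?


The get_weather spec declares:
  - units (string, optional): Unit system for the report [values: metric, imperial] [default: metric]
Default:
metric


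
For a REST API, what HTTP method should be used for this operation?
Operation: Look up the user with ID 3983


GET = read, POST = create, PUT = update/replace, DELETE = remove
This operation is a read.
GET


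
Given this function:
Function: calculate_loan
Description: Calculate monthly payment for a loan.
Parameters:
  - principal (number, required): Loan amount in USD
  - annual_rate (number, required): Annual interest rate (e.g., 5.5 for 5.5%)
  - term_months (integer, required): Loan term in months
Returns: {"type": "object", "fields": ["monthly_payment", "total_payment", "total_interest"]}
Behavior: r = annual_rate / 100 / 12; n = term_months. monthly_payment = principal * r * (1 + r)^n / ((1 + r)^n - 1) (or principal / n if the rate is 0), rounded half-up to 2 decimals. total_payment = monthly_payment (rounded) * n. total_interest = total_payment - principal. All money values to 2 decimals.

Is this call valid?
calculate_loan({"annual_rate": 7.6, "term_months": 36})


Checking required parameters...
Missing required parameter: principal
Invalid - missing required parameter 'principal'


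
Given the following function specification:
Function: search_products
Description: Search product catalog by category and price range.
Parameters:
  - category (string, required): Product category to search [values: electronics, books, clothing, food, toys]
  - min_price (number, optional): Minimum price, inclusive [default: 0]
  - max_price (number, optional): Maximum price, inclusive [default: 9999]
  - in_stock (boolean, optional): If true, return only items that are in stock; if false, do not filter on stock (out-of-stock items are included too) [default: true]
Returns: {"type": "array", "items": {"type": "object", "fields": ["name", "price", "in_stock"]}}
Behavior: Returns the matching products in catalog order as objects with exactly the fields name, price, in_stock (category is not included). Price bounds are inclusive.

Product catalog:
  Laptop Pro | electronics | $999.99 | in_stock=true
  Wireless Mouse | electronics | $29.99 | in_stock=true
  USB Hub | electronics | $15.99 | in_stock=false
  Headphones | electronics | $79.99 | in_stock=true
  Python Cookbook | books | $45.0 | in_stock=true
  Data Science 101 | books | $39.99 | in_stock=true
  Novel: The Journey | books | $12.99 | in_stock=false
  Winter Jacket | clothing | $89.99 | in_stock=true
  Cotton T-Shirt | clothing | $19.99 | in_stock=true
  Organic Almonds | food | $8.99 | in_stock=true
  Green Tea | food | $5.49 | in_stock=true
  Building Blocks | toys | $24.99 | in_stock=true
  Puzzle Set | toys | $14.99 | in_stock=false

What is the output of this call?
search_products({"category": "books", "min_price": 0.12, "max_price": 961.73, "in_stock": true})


Filter: category=books, 0.12 <= price <= 961.73, in-stock only
  Python Cookbook ($45.0): keep
  Data Science 101 ($39.99): keep
  Novel: The Journey ($12.99): out of stock -> skip
Output:
[{"name": "Python Cookbook", "price": 45.0, "in_stock": true}, {"name": "Data Science 101", "price": 39.99, "in_stock": true}]


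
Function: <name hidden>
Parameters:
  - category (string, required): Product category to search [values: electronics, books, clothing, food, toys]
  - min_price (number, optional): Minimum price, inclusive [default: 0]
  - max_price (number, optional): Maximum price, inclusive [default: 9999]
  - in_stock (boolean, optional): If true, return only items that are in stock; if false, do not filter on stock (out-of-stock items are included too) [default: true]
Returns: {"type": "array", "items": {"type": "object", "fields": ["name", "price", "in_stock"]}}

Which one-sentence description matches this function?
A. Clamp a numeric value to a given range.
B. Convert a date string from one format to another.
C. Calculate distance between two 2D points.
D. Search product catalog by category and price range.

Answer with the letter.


Parameters category, min_price, max_price, in_stock and return "array" fit: Search product catalog by category and price range.
D


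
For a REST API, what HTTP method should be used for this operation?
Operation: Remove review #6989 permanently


GET = read, POST = create, PUT = update/replace, DELETE = remove
This operation is a removal.
DELETE


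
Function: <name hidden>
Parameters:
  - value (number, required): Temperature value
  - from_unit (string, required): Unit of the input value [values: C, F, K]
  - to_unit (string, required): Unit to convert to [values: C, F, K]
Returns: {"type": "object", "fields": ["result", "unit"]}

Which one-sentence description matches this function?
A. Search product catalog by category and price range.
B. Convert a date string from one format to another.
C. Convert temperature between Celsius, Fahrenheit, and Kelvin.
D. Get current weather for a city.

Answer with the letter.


Parameters value, from_unit, to_unit and return ["result", "unit"] fit: Convert temperature between Celsius, Fahrenheit, and Kelvin.
C


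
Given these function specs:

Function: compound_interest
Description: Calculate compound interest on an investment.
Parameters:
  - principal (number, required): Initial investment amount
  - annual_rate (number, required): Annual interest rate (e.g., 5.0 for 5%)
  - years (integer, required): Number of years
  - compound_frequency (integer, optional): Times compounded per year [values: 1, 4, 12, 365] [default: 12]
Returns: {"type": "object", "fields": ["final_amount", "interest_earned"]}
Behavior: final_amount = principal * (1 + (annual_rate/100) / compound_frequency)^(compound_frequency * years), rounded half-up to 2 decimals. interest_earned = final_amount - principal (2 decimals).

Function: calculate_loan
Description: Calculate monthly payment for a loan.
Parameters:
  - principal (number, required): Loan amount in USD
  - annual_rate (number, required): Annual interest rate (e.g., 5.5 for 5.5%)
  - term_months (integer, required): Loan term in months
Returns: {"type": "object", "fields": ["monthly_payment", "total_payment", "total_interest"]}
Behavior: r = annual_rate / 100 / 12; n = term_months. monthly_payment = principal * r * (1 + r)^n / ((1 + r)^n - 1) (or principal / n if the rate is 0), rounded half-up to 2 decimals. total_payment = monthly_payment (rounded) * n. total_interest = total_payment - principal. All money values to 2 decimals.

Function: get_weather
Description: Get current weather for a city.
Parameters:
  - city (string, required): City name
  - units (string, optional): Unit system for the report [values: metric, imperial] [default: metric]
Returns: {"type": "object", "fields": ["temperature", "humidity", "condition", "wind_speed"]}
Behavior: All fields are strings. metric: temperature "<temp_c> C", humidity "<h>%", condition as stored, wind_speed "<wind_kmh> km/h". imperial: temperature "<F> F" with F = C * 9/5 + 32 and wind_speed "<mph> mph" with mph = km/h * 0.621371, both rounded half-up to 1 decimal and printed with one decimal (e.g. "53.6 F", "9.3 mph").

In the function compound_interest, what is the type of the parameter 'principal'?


The compound_interest spec declares:
  - principal (number, required): Initial investment amount
Type:
number


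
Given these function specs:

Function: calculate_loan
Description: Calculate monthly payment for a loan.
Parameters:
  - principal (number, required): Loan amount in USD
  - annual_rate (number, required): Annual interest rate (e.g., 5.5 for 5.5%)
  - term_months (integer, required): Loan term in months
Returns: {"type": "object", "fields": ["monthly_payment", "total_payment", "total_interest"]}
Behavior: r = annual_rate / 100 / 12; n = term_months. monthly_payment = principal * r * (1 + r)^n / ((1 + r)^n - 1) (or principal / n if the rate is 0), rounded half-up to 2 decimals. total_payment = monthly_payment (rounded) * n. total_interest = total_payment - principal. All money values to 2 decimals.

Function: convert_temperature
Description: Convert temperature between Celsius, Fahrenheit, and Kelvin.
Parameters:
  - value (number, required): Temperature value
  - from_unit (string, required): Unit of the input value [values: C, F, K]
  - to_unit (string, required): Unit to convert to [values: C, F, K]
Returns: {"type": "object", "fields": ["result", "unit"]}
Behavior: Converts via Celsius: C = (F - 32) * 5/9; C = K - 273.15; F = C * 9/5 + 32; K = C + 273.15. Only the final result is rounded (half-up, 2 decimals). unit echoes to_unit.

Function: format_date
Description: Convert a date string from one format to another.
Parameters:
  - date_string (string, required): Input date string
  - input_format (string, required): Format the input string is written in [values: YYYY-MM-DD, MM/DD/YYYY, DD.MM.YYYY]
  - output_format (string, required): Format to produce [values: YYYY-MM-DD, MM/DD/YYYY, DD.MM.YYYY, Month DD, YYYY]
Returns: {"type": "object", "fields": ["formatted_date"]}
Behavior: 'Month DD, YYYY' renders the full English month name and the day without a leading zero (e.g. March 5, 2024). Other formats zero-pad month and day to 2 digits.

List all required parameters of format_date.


Parameters of format_date and their required/optional flag:
  date_string: required
  input_format: required
  output_format: required
date_string, input_format, output_format


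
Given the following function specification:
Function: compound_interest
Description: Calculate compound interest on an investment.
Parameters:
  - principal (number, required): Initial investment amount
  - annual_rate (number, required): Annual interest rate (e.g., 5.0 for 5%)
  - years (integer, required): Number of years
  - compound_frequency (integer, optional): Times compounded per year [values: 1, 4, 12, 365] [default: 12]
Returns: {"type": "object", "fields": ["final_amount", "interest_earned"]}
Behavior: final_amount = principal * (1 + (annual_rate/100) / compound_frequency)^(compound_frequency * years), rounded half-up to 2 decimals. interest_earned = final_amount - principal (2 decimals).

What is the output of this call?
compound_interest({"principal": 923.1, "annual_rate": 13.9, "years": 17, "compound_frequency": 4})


rate per period = 13.9/100/4 = 0.03475 (keep full precision); periods = 4 * 17 = 68
(1 + 0.03475)^68 = 10.20491954
final_amount = 923.1 * 10.20491954 = 9420.161228 -> 9420.16
interest_earned = 9420.16 - 923.10 = 8497.06
Output:
{"final_amount": 9420.16, "interest_earned": 8497.06}


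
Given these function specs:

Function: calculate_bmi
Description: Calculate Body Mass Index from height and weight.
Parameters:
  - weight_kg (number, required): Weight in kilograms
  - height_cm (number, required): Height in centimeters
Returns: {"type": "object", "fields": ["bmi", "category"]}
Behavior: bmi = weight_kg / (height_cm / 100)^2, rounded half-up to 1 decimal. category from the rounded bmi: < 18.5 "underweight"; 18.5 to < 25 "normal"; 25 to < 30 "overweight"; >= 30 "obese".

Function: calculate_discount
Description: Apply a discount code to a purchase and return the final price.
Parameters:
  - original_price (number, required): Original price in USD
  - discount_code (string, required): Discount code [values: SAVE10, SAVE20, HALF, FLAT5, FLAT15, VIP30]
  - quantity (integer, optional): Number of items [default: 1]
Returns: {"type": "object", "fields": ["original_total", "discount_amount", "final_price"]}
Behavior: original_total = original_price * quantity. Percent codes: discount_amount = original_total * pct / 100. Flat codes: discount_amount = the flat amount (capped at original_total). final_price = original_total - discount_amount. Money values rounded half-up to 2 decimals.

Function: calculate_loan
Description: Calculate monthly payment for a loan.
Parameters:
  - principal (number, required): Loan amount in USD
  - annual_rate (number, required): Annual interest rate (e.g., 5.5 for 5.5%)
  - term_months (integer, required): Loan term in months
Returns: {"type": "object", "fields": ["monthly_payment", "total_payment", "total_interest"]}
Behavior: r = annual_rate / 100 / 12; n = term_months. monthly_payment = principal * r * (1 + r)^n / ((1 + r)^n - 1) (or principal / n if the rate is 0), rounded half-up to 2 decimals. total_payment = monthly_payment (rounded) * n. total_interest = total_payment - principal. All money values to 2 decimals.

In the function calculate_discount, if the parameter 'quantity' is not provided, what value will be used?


The calculate_discount spec declares:
  - quantity (integer, optional): Number of items [default: 1]
Default:
1


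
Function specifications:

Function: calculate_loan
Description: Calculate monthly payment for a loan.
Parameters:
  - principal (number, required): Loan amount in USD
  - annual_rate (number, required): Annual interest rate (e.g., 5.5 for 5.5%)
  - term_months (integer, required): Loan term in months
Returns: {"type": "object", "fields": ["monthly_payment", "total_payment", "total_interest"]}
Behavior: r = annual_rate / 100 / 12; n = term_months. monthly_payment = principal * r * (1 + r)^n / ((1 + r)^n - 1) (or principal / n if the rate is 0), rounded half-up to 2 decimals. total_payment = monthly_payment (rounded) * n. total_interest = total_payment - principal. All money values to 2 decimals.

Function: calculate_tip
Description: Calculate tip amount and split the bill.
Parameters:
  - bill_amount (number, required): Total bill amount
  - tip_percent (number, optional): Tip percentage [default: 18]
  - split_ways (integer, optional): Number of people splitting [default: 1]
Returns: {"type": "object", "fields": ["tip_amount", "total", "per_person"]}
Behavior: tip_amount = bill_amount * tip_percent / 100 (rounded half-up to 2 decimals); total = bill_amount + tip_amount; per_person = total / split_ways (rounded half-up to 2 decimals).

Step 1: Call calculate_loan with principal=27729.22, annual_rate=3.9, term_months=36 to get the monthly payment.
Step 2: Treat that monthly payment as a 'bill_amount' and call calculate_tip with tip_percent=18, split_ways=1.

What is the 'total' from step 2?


Step 1: calculate_loan(principal=27729.22, annual_rate=3.9, term_months=36)
  r = 3.9 / 100 / 12 = 0.00325 (keep full precision)
  (1 + r)^36 = 1.12390619
  monthly_payment = 27729.22 * 0.00325 * 1.12390619 / (1.12390619 - 1) = 817.444128 -> 817.44
  total_payment = 817.44 * 36 = 29427.84
  total_interest = 29427.84 - 27729.22 = 1698.62
  -> monthly_payment = 817.44
Step 2: calculate_tip(bill_amount=817.44, tip_percent=18, split_ways=1)
  tip_amount = 817.44 * 18/100 = 147.1392 -> 147.14
  total = 817.44 + 147.14 = 964.58
  per_person = 964.58 / 1 = 964.58 -> 964.58
  -> total = 964.58
$964.58


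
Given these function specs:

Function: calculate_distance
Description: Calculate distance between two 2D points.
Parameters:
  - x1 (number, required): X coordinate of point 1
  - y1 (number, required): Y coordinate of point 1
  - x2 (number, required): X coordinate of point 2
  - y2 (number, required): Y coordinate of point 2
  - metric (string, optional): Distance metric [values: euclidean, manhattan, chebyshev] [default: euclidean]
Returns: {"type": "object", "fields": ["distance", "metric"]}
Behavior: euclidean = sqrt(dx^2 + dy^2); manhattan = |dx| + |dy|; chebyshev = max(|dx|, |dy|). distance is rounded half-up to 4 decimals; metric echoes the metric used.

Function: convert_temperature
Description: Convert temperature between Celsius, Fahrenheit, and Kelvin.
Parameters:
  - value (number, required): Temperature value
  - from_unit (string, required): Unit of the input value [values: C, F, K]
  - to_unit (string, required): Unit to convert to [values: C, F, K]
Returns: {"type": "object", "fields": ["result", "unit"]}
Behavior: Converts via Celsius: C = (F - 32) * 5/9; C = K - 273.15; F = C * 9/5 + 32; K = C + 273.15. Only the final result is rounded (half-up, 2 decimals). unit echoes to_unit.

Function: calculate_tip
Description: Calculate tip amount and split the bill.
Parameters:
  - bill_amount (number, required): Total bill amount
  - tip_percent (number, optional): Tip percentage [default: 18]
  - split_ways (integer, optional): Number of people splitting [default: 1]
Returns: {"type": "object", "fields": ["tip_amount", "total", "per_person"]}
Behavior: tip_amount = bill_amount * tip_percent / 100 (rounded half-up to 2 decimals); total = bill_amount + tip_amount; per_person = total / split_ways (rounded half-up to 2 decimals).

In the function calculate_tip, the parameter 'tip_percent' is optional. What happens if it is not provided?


The calculate_tip spec declares:
  - tip_percent (number, optional): Tip percentage [default: 18]
It defaults to 18


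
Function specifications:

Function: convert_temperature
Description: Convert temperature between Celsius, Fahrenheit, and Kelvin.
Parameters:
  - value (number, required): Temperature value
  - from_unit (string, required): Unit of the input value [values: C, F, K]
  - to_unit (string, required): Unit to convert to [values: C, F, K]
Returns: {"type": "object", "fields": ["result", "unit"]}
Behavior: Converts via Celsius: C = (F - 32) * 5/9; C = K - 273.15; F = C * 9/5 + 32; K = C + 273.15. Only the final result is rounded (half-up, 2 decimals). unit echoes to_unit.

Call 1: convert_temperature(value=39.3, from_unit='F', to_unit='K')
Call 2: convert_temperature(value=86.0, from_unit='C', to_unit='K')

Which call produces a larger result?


Call 1:
  To C: (39.3 - 32) * 5/9 = 4.055556
  To K: 4.055556 + 273.15 = 277.205556
  Round to 2 decimals: 277.21
  -> 277.21 K
Call 2:
  Input already in C: 86
  To K: 86 + 273.15 = 359.15
  Round to 2 decimals: 359.15
  -> 359.15 K
Call 2 (359.15 K)


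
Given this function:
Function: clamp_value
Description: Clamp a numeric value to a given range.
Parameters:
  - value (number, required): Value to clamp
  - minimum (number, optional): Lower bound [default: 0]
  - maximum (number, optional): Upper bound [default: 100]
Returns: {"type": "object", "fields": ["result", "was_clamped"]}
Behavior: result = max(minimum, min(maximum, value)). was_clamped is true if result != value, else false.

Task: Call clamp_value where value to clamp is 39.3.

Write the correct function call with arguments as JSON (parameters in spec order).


Mapping each described value to its parameter name:
  'Value to clamp' -> value = 39.3
clamp_value({"value": 39.3})


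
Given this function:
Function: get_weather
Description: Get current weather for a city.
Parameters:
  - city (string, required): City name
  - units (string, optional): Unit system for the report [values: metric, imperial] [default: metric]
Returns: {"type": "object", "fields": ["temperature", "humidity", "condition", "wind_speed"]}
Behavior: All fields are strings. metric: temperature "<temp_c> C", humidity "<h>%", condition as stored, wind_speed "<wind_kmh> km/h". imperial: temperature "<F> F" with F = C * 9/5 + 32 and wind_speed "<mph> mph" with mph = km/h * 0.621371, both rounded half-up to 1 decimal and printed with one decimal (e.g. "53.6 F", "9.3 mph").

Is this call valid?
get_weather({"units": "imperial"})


Checking required parameters...
Missing required parameter: city
Invalid - missing required parameter 'city'


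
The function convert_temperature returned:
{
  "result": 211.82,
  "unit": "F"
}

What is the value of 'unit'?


F


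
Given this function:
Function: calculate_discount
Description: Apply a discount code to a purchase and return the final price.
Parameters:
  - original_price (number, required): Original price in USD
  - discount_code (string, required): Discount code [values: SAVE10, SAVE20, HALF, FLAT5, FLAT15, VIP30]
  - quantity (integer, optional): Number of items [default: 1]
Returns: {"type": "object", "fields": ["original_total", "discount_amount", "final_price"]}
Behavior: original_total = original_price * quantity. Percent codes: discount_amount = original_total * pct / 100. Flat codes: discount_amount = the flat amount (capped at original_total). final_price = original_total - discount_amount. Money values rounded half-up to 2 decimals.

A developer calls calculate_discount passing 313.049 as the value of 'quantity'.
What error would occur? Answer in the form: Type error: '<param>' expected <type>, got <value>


Spec: 'quantity' is declared as integer; 313.049 is a non-integer number.
Type error: 'quantity' expected integer, got 313.049


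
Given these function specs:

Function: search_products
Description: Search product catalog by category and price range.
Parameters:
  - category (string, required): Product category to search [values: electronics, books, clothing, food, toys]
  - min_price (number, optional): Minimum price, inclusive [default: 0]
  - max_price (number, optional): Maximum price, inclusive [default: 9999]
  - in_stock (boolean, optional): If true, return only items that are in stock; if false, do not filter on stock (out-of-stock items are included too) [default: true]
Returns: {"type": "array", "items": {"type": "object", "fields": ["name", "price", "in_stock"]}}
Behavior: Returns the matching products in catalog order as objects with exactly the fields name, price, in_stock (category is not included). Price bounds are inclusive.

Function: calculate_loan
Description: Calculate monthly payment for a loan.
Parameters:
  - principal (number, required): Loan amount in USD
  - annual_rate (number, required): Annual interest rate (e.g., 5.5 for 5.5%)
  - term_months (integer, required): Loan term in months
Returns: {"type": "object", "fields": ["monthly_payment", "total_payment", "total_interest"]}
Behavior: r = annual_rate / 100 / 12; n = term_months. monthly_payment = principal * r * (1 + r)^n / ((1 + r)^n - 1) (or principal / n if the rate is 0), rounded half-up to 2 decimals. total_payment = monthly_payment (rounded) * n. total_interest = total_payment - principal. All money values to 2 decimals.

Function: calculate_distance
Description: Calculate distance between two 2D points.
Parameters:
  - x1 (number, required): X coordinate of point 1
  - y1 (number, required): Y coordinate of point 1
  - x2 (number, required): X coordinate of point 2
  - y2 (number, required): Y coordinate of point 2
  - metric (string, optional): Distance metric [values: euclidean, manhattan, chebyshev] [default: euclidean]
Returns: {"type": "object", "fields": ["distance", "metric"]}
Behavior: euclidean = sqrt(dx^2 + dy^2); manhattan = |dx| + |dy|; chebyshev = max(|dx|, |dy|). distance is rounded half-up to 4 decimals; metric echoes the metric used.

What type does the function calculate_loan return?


The calculate_loan spec declares Returns: {"type": "object", "fields": ["monthly_payment", "total_payment", "total_interest"]}
Type:
object


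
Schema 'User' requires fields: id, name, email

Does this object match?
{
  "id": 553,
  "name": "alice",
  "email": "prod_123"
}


Checking required fields... All present.
Valid - all required fields present


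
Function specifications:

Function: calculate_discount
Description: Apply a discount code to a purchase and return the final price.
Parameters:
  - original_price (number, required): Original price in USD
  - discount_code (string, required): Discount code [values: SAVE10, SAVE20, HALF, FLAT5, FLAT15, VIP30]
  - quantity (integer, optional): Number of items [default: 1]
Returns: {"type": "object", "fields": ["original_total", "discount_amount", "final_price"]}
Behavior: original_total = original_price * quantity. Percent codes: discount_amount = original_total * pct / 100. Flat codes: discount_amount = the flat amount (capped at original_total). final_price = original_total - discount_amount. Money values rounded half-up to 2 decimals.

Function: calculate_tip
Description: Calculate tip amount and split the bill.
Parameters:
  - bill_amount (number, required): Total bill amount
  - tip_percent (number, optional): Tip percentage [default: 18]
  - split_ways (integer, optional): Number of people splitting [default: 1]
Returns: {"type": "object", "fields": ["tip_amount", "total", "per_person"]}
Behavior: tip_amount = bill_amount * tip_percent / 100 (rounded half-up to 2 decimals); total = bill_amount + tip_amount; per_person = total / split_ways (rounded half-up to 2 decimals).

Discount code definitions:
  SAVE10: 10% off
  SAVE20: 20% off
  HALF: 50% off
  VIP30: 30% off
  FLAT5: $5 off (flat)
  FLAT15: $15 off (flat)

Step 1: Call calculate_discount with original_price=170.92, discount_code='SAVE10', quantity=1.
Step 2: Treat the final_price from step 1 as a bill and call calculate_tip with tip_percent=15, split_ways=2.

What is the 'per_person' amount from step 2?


Step 1: calculate_discount(original_price=170.92, discount_code=SAVE10, quantity=1)
  original_total = 170.92 * 1 = 170.92
  SAVE10 = 10% off: discount_amount = 170.92 * 10/100 = 17.092 -> 17.09
  final_price = 170.92 - 17.09 = 153.83
  -> final_price = 153.83
Step 2: calculate_tip(bill_amount=153.83, tip_percent=15, split_ways=2)
  tip_amount = 153.83 * 15/100 = 23.0745 -> 23.07
  total = 153.83 + 23.07 = 176.90
  per_person = 176.90 / 2 = 88.45 -> 88.45
  -> per_person = 88.45
$88.45
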